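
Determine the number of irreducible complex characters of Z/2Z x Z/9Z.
18

Solution. The number of irreducible complex representations of a finite group equals its number of conjugacy classes. Z/2Z x Z/9Z is abelian of order 18, so every element is its own conjugacy class: 18 classes, so Z/2Z x Z/9Z (order 18) has exactly 18 irreducible complex representations.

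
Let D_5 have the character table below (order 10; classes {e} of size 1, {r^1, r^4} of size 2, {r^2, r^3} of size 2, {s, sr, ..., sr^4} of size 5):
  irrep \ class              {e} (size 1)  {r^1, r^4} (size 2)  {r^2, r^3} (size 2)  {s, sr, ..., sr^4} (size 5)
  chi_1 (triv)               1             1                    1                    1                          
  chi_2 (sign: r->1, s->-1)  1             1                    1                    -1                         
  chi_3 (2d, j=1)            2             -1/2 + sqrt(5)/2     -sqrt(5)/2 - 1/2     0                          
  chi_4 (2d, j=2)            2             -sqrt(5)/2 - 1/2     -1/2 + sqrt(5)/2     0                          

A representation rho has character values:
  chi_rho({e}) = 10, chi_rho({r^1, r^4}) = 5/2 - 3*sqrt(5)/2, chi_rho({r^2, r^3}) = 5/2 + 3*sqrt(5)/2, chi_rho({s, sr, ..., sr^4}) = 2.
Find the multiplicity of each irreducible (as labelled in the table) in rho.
Multiplicities: chi_1: 3, chi_2: 1, chi_3: 0, chi_4: 3.

Proof sketch: Use <chi_rho, chi> = (1/|G|) sum_C |C| * chi_rho(C) * conj(chi(C)) with |G| = 10 for each irreducible chi in the table:
  <chi_rho, chi_1> = (1/10)[1*(10)*conj(1) + 2*(5/2 - 3*sqrt(5)/2)*conj(1) + 2*(5/2 + 3*sqrt(5)/2)*conj(1) + 5*(2)*conj(1)]
      = (1/10)[(10) + (5 - 3*sqrt(5)) + (5 + 3*sqrt(5)) + (10)] = 30/10 = 3
  <chi_rho, chi_2> = (1/10)[1*(10)*conj(1) + 2*(5/2 - 3*sqrt(5)/2)*conj(1) + 2*(5/2 + 3*sqrt(5)/2)*conj(1) + 5*(2)*conj(-1)]
      = (1/10)[(10) + (5 - 3*sqrt(5)) + (5 + 3*sqrt(5)) + (-10)] = 10/10 = 1
  <chi_rho, chi_3> = (1/10)[1*(10)*conj(2) + 2*(5/2 - 3*sqrt(5)/2)*conj(-1/2 + sqrt(5)/2) + 2*(5/2 + 3*sqrt(5)/2)*conj(-sqrt(5)/2 - 1/2) + 5*(2)*conj(0)]
      = (1/10)[(20) + (-10 + 4*sqrt(5)) + (-10 - 4*sqrt(5)) + (0)] = 0/10 = 0
  <chi_rho, chi_4> = (1/10)[1*(10)*conj(2) + 2*(5/2 - 3*sqrt(5)/2)*conj(-sqrt(5)/2 - 1/2) + 2*(5/2 + 3*sqrt(5)/2)*conj(-1/2 + sqrt(5)/2) + 5*(2)*conj(0)]
      = (1/10)[(20) + (5 - sqrt(5)) + (sqrt(5) + 5) + (0)] = 30/10 = 3
Dimension check: dim(rho) = sum (mult * dim) = 3*1 + 1*1 + 0*2 + 3*2 = 10 = chi_rho(e) = 10.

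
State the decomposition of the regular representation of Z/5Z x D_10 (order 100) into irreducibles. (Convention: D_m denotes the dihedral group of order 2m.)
Each irreducible V_i of dimension d_i appears with multiplicity d_i, i.e. rho_reg = (direct sum over all irreducibles V_i) d_i V_i. The irreducible dimensions for Z/5Z x D_10 are 1, 1, 1, 1, 1, 1, 1, 1, 1, 1, 1, 1, 1, 1, 1, 1, 1, 1, 1, 1, 2, 2, 2, 2, 2, 2, 2, 2, 2, 2, 2, 2, 2, 2, 2, 2, 2, 2, 2, 2: 20 irreducibles of dimension 1, each with multiplicity 1; 20 irreducibles of dimension 2, each with multiplicity 2. Total dimension 20*1*1 + 20*2*2 = 100 = |G|.

Derivation: General theorem: in the regular representation of a finite group G, each irreducible appears with multiplicity equal to its dimension. Check: dim(rho_reg) = sum d_i^2 = 1 + 1 + 1 + 1 + 1 + 1 + 1 + 1 + 1 + 1 + 1 + 1 + 1 + 1 + 1 + 1 + 1 + 1 + 1 + 1 + 4 + 4 + 4 + 4 + 4 + 4 + 4 + 4 + 4 + 4 + 4 + 4 + 4 + 4 + 4 + 4 + 4 + 4 + 4 + 4 = 100 = |G|.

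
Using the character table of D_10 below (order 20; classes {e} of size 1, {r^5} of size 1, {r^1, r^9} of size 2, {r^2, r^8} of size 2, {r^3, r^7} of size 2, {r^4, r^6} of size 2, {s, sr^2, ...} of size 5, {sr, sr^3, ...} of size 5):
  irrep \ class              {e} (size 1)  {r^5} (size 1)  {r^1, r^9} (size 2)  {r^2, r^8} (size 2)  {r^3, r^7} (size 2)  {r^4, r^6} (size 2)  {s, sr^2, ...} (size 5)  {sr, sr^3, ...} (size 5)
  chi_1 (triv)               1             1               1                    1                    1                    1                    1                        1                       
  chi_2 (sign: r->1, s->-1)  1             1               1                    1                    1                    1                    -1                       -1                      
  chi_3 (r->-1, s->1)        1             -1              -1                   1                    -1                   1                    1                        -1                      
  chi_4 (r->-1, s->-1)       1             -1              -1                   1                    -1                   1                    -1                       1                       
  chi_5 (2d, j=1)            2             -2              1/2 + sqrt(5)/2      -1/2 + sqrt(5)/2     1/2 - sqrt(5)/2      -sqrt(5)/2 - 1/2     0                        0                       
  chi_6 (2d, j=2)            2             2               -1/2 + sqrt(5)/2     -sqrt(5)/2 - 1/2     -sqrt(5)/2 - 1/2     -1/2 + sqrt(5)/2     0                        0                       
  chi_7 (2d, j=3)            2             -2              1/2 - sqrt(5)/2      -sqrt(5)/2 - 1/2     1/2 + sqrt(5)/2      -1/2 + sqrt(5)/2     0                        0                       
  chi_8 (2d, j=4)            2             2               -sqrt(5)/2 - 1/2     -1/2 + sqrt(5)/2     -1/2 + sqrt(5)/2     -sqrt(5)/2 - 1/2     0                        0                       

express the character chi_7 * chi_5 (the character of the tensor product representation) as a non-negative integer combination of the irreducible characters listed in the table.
chi_7 tensor chi_5 = chi_6 + chi_8 (all other irreducibles have multiplicity 0).

Derivation: The character of a tensor product is the pointwise product (chi_7 * chi_5)(C) = chi_7(C) * chi_5(C):
  {e}: (2)*(2), {r^5}: (-2)*(-2), {r^1, r^9}: (1/2 - sqrt(5)/2)*(1/2 + sqrt(5)/2), {r^2, r^8}: (-sqrt(5)/2 - 1/2)*(-1/2 + sqrt(5)/2), {r^3, r^7}: (1/2 + sqrt(5)/2)*(1/2 - sqrt(5)/2), {r^4, r^6}: (-1/2 + sqrt(5)/2)*(-sqrt(5)/2 - 1/2), {s, sr^2, ...}: (0)*(0), {sr, sr^3, ...}: (0)*(0)
so (chi_7 * chi_5) takes values
  {e} -> 4, {r^5} -> 4, {r^1, r^9} -> -1, {r^2, r^8} -> -1, {r^3, r^7} -> -1, {r^4, r^6} -> -1, {s, sr^2, ...} -> 0, {sr, sr^3, ...} -> 0.
Now take the inner product of this character with each irreducible chi from the table, <chi_7*chi_5, chi> = (1/20) sum_C |C| (chi_7*chi_5)(C) conj(chi(C)):
  <chi_7*chi_5, chi_1> = (1/20)[1*(4)*conj(1) + 1*(4)*conj(1) + 2*(-1)*conj(1) + 2*(-1)*conj(1) + 2*(-1)*conj(1) + 2*(-1)*conj(1) + 5*(0)*conj(1) + 5*(0)*conj(1)]
      = (1/20)[(4) + (4) + (-2) + (-2) + (-2) + (-2) + (0) + (0)] = 0/20 = 0
  <chi_7*chi_5, chi_2> = (1/20)[1*(4)*conj(1) + 1*(4)*conj(1) + 2*(-1)*conj(1) + 2*(-1)*conj(1) + 2*(-1)*conj(1) + 2*(-1)*conj(1) + 5*(0)*conj(-1) + 5*(0)*conj(-1)]
      = (1/20)[(4) + (4) + (-2) + (-2) + (-2) + (-2) + (0) + (0)] = 0/20 = 0
  <chi_7*chi_5, chi_3> = (1/20)[1*(4)*conj(1) + 1*(4)*conj(-1) + 2*(-1)*conj(-1) + 2*(-1)*conj(1) + 2*(-1)*conj(-1) + 2*(-1)*conj(1) + 5*(0)*conj(1) + 5*(0)*conj(-1)]
      = (1/20)[(4) + (-4) + (2) + (-2) + (2) + (-2) + (0) + (0)] = 0/20 = 0
  <chi_7*chi_5, chi_4> = (1/20)[1*(4)*conj(1) + 1*(4)*conj(-1) + 2*(-1)*conj(-1) + 2*(-1)*conj(1) + 2*(-1)*conj(-1) + 2*(-1)*conj(1) + 5*(0)*conj(-1) + 5*(0)*conj(1)]
      = (1/20)[(4) + (-4) + (2) + (-2) + (2) + (-2) + (0) + (0)] = 0/20 = 0
  <chi_7*chi_5, chi_5> = (1/20)[1*(4)*conj(2) + 1*(4)*conj(-2) + 2*(-1)*conj(1/2 + sqrt(5)/2) + 2*(-1)*conj(-1/2 + sqrt(5)/2) + 2*(-1)*conj(1/2 - sqrt(5)/2) + 2*(-1)*conj(-sqrt(5)/2 - 1/2) + 5*(0)*conj(0) + 5*(0)*conj(0)]
      = (1/20)[(8) + (-8) + (-sqrt(5) - 1) + (1 - sqrt(5)) + (-1 + sqrt(5)) + (1 + sqrt(5)) + (0) + (0)] = 0/20 = 0
  <chi_7*chi_5, chi_6> = (1/20)[1*(4)*conj(2) + 1*(4)*conj(2) + 2*(-1)*conj(-1/2 + sqrt(5)/2) + 2*(-1)*conj(-sqrt(5)/2 - 1/2) + 2*(-1)*conj(-sqrt(5)/2 - 1/2) + 2*(-1)*conj(-1/2 + sqrt(5)/2) + 5*(0)*conj(0) + 5*(0)*conj(0)]
      = (1/20)[(8) + (8) + (1 - sqrt(5)) + (1 + sqrt(5)) + (1 + sqrt(5)) + (1 - sqrt(5)) + (0) + (0)] = 20/20 = 1
  <chi_7*chi_5, chi_7> = (1/20)[1*(4)*conj(2) + 1*(4)*conj(-2) + 2*(-1)*conj(1/2 - sqrt(5)/2) + 2*(-1)*conj(-sqrt(5)/2 - 1/2) + 2*(-1)*conj(1/2 + sqrt(5)/2) + 2*(-1)*conj(-1/2 + sqrt(5)/2) + 5*(0)*conj(0) + 5*(0)*conj(0)]
      = (1/20)[(8) + (-8) + (-1 + sqrt(5)) + (1 + sqrt(5)) + (-sqrt(5) - 1) + (1 - sqrt(5)) + (0) + (0)] = 0/20 = 0
  <chi_7*chi_5, chi_8> = (1/20)[1*(4)*conj(2) + 1*(4)*conj(2) + 2*(-1)*conj(-sqrt(5)/2 - 1/2) + 2*(-1)*conj(-1/2 + sqrt(5)/2) + 2*(-1)*conj(-1/2 + sqrt(5)/2) + 2*(-1)*conj(-sqrt(5)/2 - 1/2) + 5*(0)*conj(0) + 5*(0)*conj(0)]
      = (1/20)[(8) + (8) + (1 + sqrt(5)) + (1 - sqrt(5)) + (1 - sqrt(5)) + (1 + sqrt(5)) + (0) + (0)] = 20/20 = 1
Hence the multiplicities are chi_6: 1, chi_8: 1. Dimension check: dim(chi_7)*dim(chi_5) = 2*2 = 4 and sum (mult * dim) = 1*2 + 1*2 = 4.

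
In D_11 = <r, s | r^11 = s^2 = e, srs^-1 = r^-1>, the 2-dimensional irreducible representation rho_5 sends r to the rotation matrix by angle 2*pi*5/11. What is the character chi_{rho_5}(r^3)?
chi_{rho_5}(r^3) = 2*cos(2*pi*5*3/11) = -2*cos(3*pi/11)

Working: rho_5(r^3) is rotation by angle 2*pi*5*3/11, whose trace is 2*cos(2*pi*5*3/11) = -2*cos(3*pi/11).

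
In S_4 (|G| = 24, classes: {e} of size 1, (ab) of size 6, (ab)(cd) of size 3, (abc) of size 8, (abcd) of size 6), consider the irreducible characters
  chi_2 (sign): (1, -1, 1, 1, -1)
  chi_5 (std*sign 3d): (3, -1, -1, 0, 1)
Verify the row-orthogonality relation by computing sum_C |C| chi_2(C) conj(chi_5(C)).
Sum = 0; so <chi_2, chi_5> = 0 (distinct irreducibles are orthogonal).

Details: Compute term by term over conjugacy classes (|C| * chi_2(C) * conj(chi_5(C))):
  1*(1)*conj(3) + 6*(-1)*conj(-1) + 3*(1)*conj(-1) + 8*(1)*conj(0) + 6*(-1)*conj(1)
  = (3) + (6) + (-3) + (0) + (-6)
  = 0.
Dividing by |G| = 24 gives 0/24 = 0, matching the row-orthogonality relation <chi_2, chi_5> = [chi_2 = chi_5].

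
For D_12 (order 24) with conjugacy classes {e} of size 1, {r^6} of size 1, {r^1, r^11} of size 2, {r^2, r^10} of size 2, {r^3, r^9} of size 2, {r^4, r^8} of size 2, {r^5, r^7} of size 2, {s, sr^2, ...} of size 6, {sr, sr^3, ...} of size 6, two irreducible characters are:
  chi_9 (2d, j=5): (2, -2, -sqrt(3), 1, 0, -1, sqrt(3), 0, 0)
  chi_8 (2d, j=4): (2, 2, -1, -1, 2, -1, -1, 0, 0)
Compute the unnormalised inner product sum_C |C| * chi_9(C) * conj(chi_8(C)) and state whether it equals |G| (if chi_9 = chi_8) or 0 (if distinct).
Sum = 0; so <chi_9, chi_8> = 0 (distinct irreducibles are orthogonal).

Argument: Compute term by term over conjugacy classes (|C| * chi_9(C) * conj(chi_8(C))):
  1*(2)*conj(2) + 1*(-2)*conj(2) + 2*(-sqrt(3))*conj(-1) + 2*(1)*conj(-1) + 2*(0)*conj(2) + 2*(-1)*conj(-1) + 2*(sqrt(3))*conj(-1) + 6*(0)*conj(0) + 6*(0)*conj(0)
  = (4) + (-4) + (2*sqrt(3)) + (-2) + (0) + (2) + (-2*sqrt(3)) + (0) + (0)
  = 0.
Dividing by |G| = 24 gives 0/24 = 0, matching the row-orthogonality relation <chi_9, chi_8> = [chi_9 = chi_8].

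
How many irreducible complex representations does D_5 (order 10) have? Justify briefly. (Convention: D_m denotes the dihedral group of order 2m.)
4

Justification: The number of irreducible complex representations of a finite group equals its number of conjugacy classes. D_5 has 4 conjugacy classes ((n+3)/2 for n odd), so D_5 (order 10) has exactly 4 irreducible complex representations.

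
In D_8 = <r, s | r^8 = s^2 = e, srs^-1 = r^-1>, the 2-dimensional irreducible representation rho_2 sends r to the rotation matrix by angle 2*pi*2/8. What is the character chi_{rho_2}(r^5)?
chi_{rho_2}(r^5) = 2*cos(2*pi*2*5/8) = 0

Reasoning: rho_2(r^5) is rotation by angle 2*pi*2*5/8, whose trace is 2*cos(2*pi*2*5/8) = 0.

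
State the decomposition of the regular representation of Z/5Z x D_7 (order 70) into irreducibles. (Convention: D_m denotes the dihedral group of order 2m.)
Each irreducible V_i of dimension d_i appears with multiplicity d_i, i.e. rho_reg = (direct sum over all irreducibles V_i) d_i V_i. The irreducible dimensions for Z/5Z x D_7 are 1, 1, 1, 1, 1, 1, 1, 1, 1, 1, 2, 2, 2, 2, 2, 2, 2, 2, 2, 2, 2, 2, 2, 2, 2: 10 irreducibles of dimension 1, each with multiplicity 1; 15 irreducibles of dimension 2, each with multiplicity 2. Total dimension 10*1*1 + 15*2*2 = 70 = |G|.

Justification: General theorem: in the regular representation of a finite group G, each irreducible appears with multiplicity equal to its dimension. Check: dim(rho_reg) = sum d_i^2 = 1 + 1 + 1 + 1 + 1 + 1 + 1 + 1 + 1 + 1 + 4 + 4 + 4 + 4 + 4 + 4 + 4 + 4 + 4 + 4 + 4 + 4 + 4 + 4 + 4 = 70 = |G|.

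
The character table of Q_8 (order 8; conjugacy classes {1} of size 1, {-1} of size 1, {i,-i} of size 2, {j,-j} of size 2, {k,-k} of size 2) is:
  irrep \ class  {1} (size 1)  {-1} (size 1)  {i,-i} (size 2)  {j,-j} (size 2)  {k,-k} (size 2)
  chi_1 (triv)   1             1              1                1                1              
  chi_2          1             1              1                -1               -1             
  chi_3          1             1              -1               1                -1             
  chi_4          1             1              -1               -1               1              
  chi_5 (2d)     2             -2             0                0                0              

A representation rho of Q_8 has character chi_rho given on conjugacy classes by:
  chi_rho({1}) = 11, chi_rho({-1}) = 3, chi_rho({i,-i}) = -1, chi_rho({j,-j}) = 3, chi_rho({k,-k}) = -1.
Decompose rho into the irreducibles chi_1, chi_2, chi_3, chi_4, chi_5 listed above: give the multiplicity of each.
Multiplicities: chi_1: 2, chi_2: 1, chi_3: 3, chi_4: 1, chi_5: 2.

Reasoning: Use <chi_rho, chi> = (1/|G|) sum_C |C| * chi_rho(C) * conj(chi(C)) with |G| = 8 for each irreducible chi in the table:
  <chi_rho, chi_1> = (1/8)[1*(11)*conj(1) + 1*(3)*conj(1) + 2*(-1)*conj(1) + 2*(3)*conj(1) + 2*(-1)*conj(1)]
      = (1/8)[(11) + (3) + (-2) + (6) + (-2)] = 16/8 = 2
  <chi_rho, chi_2> = (1/8)[1*(11)*conj(1) + 1*(3)*conj(1) + 2*(-1)*conj(1) + 2*(3)*conj(-1) + 2*(-1)*conj(-1)]
      = (1/8)[(11) + (3) + (-2) + (-6) + (2)] = 8/8 = 1
  <chi_rho, chi_3> = (1/8)[1*(11)*conj(1) + 1*(3)*conj(1) + 2*(-1)*conj(-1) + 2*(3)*conj(1) + 2*(-1)*conj(-1)]
      = (1/8)[(11) + (3) + (2) + (6) + (2)] = 24/8 = 3
  <chi_rho, chi_4> = (1/8)[1*(11)*conj(1) + 1*(3)*conj(1) + 2*(-1)*conj(-1) + 2*(3)*conj(-1) + 2*(-1)*conj(1)]
      = (1/8)[(11) + (3) + (2) + (-6) + (-2)] = 8/8 = 1
  <chi_rho, chi_5> = (1/8)[1*(11)*conj(2) + 1*(3)*conj(-2) + 2*(-1)*conj(0) + 2*(3)*conj(0) + 2*(-1)*conj(0)]
      = (1/8)[(22) + (-6) + (0) + (0) + (0)] = 16/8 = 2
Dimension check: dim(rho) = sum (mult * dim) = 2*1 + 1*1 + 3*1 + 1*1 + 2*2 = 11 = chi_rho(e) = 11.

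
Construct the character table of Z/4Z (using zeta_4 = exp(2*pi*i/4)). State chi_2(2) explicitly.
Character table of Z/4Z (irreps indexed chi_0,...,chi_3 with chi_k(m) = zeta_4^(k*m), zeta_4 = exp(2*pi*i/4)):
  irrep \ class  {0} (size 1)  {1} (size 1)  {2} (size 1)  {3} (size 1)
  chi_0          1             1             1             1           
  chi_1          1             I             -1            -I          
  chi_2          1             -1            1             -1          
  chi_3          1             -I            -1            I           

Spot check: chi_2(2) = zeta_4^(2*2) = zeta_4^4 = 1.

Proof sketch: Z/4Z is abelian, so all 4 irreducible complex representations are 1-dimensional. They are given by chi_k(m) = zeta_4^(k*m) for k = 0,...,3. Row orthogonality: sum_m chi_k(m) conj(chi_l(m)) = 4 * [k = l].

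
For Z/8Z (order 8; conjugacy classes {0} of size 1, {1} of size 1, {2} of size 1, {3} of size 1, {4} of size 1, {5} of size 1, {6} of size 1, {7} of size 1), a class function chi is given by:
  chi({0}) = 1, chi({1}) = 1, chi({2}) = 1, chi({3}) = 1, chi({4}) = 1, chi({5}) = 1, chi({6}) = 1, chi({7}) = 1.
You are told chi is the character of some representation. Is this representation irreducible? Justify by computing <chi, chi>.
Irreducible: <chi, chi> = 1.

Explanation: <chi, chi> = (1/|G|) sum_C |C| * |chi(C)|^2 = (1/8)[1*|1|^2 + 1*|1|^2 + 1*|1|^2 + 1*|1|^2 + 1*|1|^2 + 1*|1|^2 + 1*|1|^2 + 1*|1|^2]
  = (1/8)[(1) + (1) + (1) + (1) + (1) + (1) + (1) + (1)] = 8/8 = 1.
(Exp terms are combined using exp(i*s)*conj(exp(i*t)) = exp(i*(s-t)), and sums of them are collapsed using the identity that for every m > 1 the m distinct m-th roots of unity sum to 0, e.g. 1 + exp(2*I*pi/3) + exp(-2*I*pi/3) = 0.)
A character is irreducible iff <chi, chi> = 1, so this representation is irreducible.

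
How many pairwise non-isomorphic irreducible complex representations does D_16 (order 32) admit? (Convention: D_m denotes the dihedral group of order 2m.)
11

Why: The number of irreducible complex representations of a finite group equals its number of conjugacy classes. D_16 has 11 conjugacy classes (n/2 + 3 for n even), so D_16 (order 32) has exactly 11 irreducible complex representations.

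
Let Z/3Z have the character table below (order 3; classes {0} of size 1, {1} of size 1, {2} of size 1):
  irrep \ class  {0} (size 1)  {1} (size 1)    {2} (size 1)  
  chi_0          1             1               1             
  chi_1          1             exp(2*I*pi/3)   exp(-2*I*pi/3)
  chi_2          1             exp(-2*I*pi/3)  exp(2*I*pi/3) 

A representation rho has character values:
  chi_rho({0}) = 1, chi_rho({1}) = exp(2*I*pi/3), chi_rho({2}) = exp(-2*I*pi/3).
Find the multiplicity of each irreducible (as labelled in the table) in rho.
Multiplicities: chi_0: 0, chi_1: 1, chi_2: 0.

Why: Use <chi_rho, chi> = (1/|G|) sum_C |C| * chi_rho(C) * conj(chi(C)) with |G| = 3 for each irreducible chi in the table:
  <chi_rho, chi_0> = (1/3)[1*(1)*conj(1) + 1*(exp(2*I*pi/3))*conj(1) + 1*(exp(-2*I*pi/3))*conj(1)]
      = (1/3)[(1) + (exp(2*I*pi/3)) + (exp(-2*I*pi/3))] = 0/3 = 0
  <chi_rho, chi_1> = (1/3)[1*(1)*conj(1) + 1*(exp(2*I*pi/3))*conj(exp(2*I*pi/3)) + 1*(exp(-2*I*pi/3))*conj(exp(-2*I*pi/3))]
      = (1/3)[(1) + (1) + (1)] = 3/3 = 1
  <chi_rho, chi_2> = (1/3)[1*(1)*conj(1) + 1*(exp(2*I*pi/3))*conj(exp(-2*I*pi/3)) + 1*(exp(-2*I*pi/3))*conj(exp(2*I*pi/3))]
      = (1/3)[(1) + (exp(-2*I*pi/3)) + (exp(2*I*pi/3))] = 0/3 = 0
(Exp terms are combined using exp(i*s)*conj(exp(i*t)) = exp(i*(s-t)), and sums of them are collapsed using the identity that for every m > 1 the m distinct m-th roots of unity sum to 0, e.g. 1 + exp(2*I*pi/3) + exp(-2*I*pi/3) = 0.)
Dimension check: dim(rho) = sum (mult * dim) = 0*1 + 1*1 + 0*1 = 1 = chi_rho(e) = 1.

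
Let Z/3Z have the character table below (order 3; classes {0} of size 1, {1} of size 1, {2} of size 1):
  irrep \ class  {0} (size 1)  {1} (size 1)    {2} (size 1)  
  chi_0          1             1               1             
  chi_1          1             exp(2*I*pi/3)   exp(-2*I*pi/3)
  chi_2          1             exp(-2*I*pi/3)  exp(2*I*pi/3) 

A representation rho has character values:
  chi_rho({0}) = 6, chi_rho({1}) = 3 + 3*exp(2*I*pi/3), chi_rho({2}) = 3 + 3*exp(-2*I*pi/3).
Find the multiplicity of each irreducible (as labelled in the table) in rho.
Multiplicities: chi_0: 3, chi_1: 3, chi_2: 0.

Proof sketch: Use <chi_rho, chi> = (1/|G|) sum_C |C| * chi_rho(C) * conj(chi(C)) with |G| = 3 for each irreducible chi in the table:
  <chi_rho, chi_0> = (1/3)[1*(6)*conj(1) + 1*(3 + 3*exp(2*I*pi/3))*conj(1) + 1*(3 + 3*exp(-2*I*pi/3))*conj(1)]
      = (1/3)[(6) + (3 + 3*exp(2*I*pi/3)) + (3 + 3*exp(-2*I*pi/3))] = 9/3 = 3
  <chi_rho, chi_1> = (1/3)[1*(6)*conj(1) + 1*(3 + 3*exp(2*I*pi/3))*conj(exp(2*I*pi/3)) + 1*(3 + 3*exp(-2*I*pi/3))*conj(exp(-2*I*pi/3))]
      = (1/3)[(6) + (3 + 3*exp(-2*I*pi/3)) + (3 + 3*exp(2*I*pi/3))] = 9/3 = 3
  <chi_rho, chi_2> = (1/3)[1*(6)*conj(1) + 1*(3 + 3*exp(2*I*pi/3))*conj(exp(-2*I*pi/3)) + 1*(3 + 3*exp(-2*I*pi/3))*conj(exp(2*I*pi/3))]
      = (1/3)[(6) + (-3) + (-3)] = 0/3 = 0
(Exp terms are combined using exp(i*s)*conj(exp(i*t)) = exp(i*(s-t)), and sums of them are collapsed using the identity that for every m > 1 the m distinct m-th roots of unity sum to 0, e.g. 1 + exp(2*I*pi/3) + exp(-2*I*pi/3) = 0.)
Dimension check: dim(rho) = sum (mult * dim) = 3*1 + 3*1 + 0*1 = 6 = chi_rho(e) = 6.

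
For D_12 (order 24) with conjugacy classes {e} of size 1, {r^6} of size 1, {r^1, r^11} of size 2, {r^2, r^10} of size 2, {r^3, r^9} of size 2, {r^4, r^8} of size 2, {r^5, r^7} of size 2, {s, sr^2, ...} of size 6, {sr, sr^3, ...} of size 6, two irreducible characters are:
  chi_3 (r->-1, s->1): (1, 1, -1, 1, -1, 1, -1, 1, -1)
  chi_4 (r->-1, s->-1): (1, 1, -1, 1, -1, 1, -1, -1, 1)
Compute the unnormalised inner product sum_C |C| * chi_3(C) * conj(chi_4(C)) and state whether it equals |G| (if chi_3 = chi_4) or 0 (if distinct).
Sum = 0; so <chi_3, chi_4> = 0 (distinct irreducibles are orthogonal).

Derivation: Compute term by term over conjugacy classes (|C| * chi_3(C) * conj(chi_4(C))):
  1*(1)*conj(1) + 1*(1)*conj(1) + 2*(-1)*conj(-1) + 2*(1)*conj(1) + 2*(-1)*conj(-1) + 2*(1)*conj(1) + 2*(-1)*conj(-1) + 6*(1)*conj(-1) + 6*(-1)*conj(1)
  = (1) + (1) + (2) + (2) + (2) + (2) + (2) + (-6) + (-6)
  = 0.
Dividing by |G| = 24 gives 0/24 = 0, matching the row-orthogonality relation <chi_3, chi_4> = [chi_3 = chi_4].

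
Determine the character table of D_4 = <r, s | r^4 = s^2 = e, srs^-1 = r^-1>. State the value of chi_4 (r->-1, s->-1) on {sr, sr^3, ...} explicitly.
Conjugacy classes: {e} of size 1, {r^2} of size 1, {r^1, r^3} of size 2, {s, sr^2, ...} of size 2, {sr, sr^3, ...} of size 2.
Character table:
  irrep \ class              {e} (size 1)  {r^2} (size 1)  {r^1, r^3} (size 2)  {s, sr^2, ...} (size 2)  {sr, sr^3, ...} (size 2)
  chi_1 (triv)               1             1               1                    1                        1                       
  chi_2 (sign: r->1, s->-1)  1             1               1                    -1                       -1                      
  chi_3 (r->-1, s->1)        1             1               -1                   1                        -1                      
  chi_4 (r->-1, s->-1)       1             1               -1                   -1                       1                       
  chi_5 (2d, j=1)            2             -2              0                    0                        0                       

Spot check: chi_4 (r->-1, s->-1) on {sr, sr^3, ...} = 1.

Details: D_4 has order 2*4 = 8 with 5 conjugacy classes, hence 5 irreducibles. Sum of squared dims 1 + 1 + 1 + 1 + 4 = 8 = |G|. Linear characters come from the abelianisation; the 2-dimensional irreps have character r^k -> 2*cos(2*pi*j*k/4), reflections -> 0.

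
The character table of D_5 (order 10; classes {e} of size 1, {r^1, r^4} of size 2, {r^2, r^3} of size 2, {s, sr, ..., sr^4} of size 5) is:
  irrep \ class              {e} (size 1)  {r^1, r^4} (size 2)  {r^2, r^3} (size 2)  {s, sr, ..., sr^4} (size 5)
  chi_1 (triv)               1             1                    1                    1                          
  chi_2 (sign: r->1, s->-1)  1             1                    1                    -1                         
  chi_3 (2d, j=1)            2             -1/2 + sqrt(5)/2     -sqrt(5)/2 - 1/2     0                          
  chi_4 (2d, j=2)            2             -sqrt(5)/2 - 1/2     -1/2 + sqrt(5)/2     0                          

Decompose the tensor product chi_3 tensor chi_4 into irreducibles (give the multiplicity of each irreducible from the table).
chi_3 tensor chi_4 = chi_3 + chi_4 (all other irreducibles have multiplicity 0).

Solution. The character of a tensor product is the pointwise product (chi_3 * chi_4)(C) = chi_3(C) * chi_4(C):
  {e}: (2)*(2), {r^1, r^4}: (-1/2 + sqrt(5)/2)*(-sqrt(5)/2 - 1/2), {r^2, r^3}: (-sqrt(5)/2 - 1/2)*(-1/2 + sqrt(5)/2), {s, sr, ..., sr^4}: (0)*(0)
so (chi_3 * chi_4) takes values
  {e} -> 4, {r^1, r^4} -> -1, {r^2, r^3} -> -1, {s, sr, ..., sr^4} -> 0.
Now take the inner product of this character with each irreducible chi from the table, <chi_3*chi_4, chi> = (1/10) sum_C |C| (chi_3*chi_4)(C) conj(chi(C)):
  <chi_3*chi_4, chi_1> = (1/10)[1*(4)*conj(1) + 2*(-1)*conj(1) + 2*(-1)*conj(1) + 5*(0)*conj(1)]
      = (1/10)[(4) + (-2) + (-2) + (0)] = 0/10 = 0
  <chi_3*chi_4, chi_2> = (1/10)[1*(4)*conj(1) + 2*(-1)*conj(1) + 2*(-1)*conj(1) + 5*(0)*conj(-1)]
      = (1/10)[(4) + (-2) + (-2) + (0)] = 0/10 = 0
  <chi_3*chi_4, chi_3> = (1/10)[1*(4)*conj(2) + 2*(-1)*conj(-1/2 + sqrt(5)/2) + 2*(-1)*conj(-sqrt(5)/2 - 1/2) + 5*(0)*conj(0)]
      = (1/10)[(8) + (1 - sqrt(5)) + (1 + sqrt(5)) + (0)] = 10/10 = 1
  <chi_3*chi_4, chi_4> = (1/10)[1*(4)*conj(2) + 2*(-1)*conj(-sqrt(5)/2 - 1/2) + 2*(-1)*conj(-1/2 + sqrt(5)/2) + 5*(0)*conj(0)]
      = (1/10)[(8) + (1 + sqrt(5)) + (1 - sqrt(5)) + (0)] = 10/10 = 1
Hence the multiplicities are chi_3: 1, chi_4: 1. Dimension check: dim(chi_3)*dim(chi_4) = 2*2 = 4 and sum (mult * dim) = 1*2 + 1*2 = 4.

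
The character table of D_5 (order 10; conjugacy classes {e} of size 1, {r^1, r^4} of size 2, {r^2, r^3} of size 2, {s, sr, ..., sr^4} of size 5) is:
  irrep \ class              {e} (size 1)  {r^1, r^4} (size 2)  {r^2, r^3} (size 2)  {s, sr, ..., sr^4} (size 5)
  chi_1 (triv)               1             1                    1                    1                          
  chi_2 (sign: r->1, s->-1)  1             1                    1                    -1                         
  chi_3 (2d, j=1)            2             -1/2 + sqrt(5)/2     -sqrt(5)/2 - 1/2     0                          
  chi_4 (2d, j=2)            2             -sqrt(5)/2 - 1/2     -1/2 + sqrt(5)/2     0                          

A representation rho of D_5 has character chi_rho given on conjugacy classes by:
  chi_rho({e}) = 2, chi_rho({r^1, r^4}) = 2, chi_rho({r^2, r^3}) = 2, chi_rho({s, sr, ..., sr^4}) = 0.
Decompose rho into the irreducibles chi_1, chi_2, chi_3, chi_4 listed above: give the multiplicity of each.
Multiplicities: chi_1: 1, chi_2: 1, chi_3: 0, chi_4: 0.

Working: Use <chi_rho, chi> = (1/|G|) sum_C |C| * chi_rho(C) * conj(chi(C)) with |G| = 10 for each irreducible chi in the table:
  <chi_rho, chi_1> = (1/10)[1*(2)*conj(1) + 2*(2)*conj(1) + 2*(2)*conj(1) + 5*(0)*conj(1)]
      = (1/10)[(2) + (4) + (4) + (0)] = 10/10 = 1
  <chi_rho, chi_2> = (1/10)[1*(2)*conj(1) + 2*(2)*conj(1) + 2*(2)*conj(1) + 5*(0)*conj(-1)]
      = (1/10)[(2) + (4) + (4) + (0)] = 10/10 = 1
  <chi_rho, chi_3> = (1/10)[1*(2)*conj(2) + 2*(2)*conj(-1/2 + sqrt(5)/2) + 2*(2)*conj(-sqrt(5)/2 - 1/2) + 5*(0)*conj(0)]
      = (1/10)[(4) + (-2 + 2*sqrt(5)) + (-2*sqrt(5) - 2) + (0)] = 0/10 = 0
  <chi_rho, chi_4> = (1/10)[1*(2)*conj(2) + 2*(2)*conj(-sqrt(5)/2 - 1/2) + 2*(2)*conj(-1/2 + sqrt(5)/2) + 5*(0)*conj(0)]
      = (1/10)[(4) + (-2*sqrt(5) - 2) + (-2 + 2*sqrt(5)) + (0)] = 0/10 = 0
Dimension check: dim(rho) = sum (mult * dim) = 1*1 + 1*1 + 0*2 + 0*2 = 2 = chi_rho(e) = 2.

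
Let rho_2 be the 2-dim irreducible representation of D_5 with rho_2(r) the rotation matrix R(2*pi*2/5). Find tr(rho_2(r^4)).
chi_{rho_2}(r^4) = 2*cos(2*pi*2*4/5) = -sqrt(5)/2 - 1/2

Working: rho_2(r^4) is rotation by angle 2*pi*2*4/5, whose trace is 2*cos(2*pi*2*4/5) = -sqrt(5)/2 - 1/2.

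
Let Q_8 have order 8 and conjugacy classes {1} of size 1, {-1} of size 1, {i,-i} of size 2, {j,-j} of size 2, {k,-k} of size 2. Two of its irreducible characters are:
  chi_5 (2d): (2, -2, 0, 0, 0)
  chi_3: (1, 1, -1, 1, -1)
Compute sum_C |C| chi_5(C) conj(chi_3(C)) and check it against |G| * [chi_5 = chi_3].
Sum = 0; so <chi_5, chi_3> = 0 (distinct irreducibles are orthogonal).

Derivation: Compute term by term over conjugacy classes (|C| * chi_5(C) * conj(chi_3(C))):
  1*(2)*conj(1) + 1*(-2)*conj(1) + 2*(0)*conj(-1) + 2*(0)*conj(1) + 2*(0)*conj(-1)
  = (2) + (-2) + (0) + (0) + (0)
  = 0.
Dividing by |G| = 8 gives 0/8 = 0, matching the row-orthogonality relation <chi_5, chi_3> = [chi_5 = chi_3].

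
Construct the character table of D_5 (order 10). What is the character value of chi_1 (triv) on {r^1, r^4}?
Conjugacy classes: {e} of size 1, {r^1, r^4} of size 2, {r^2, r^3} of size 2, {s, sr, ..., sr^4} of size 5.
Character table:
  irrep \ class              {e} (size 1)  {r^1, r^4} (size 2)  {r^2, r^3} (size 2)  {s, sr, ..., sr^4} (size 5)
  chi_1 (triv)               1             1                    1                    1                          
  chi_2 (sign: r->1, s->-1)  1             1                    1                    -1                         
  chi_3 (2d, j=1)            2             -1/2 + sqrt(5)/2     -sqrt(5)/2 - 1/2     0                          
  chi_4 (2d, j=2)            2             -sqrt(5)/2 - 1/2     -1/2 + sqrt(5)/2     0                          

Spot check: chi_1 (triv) on {r^1, r^4} = 1.

Details: D_5 has order 2*5 = 10 with 4 conjugacy classes, hence 4 irreducibles. Sum of squared dims 1 + 1 + 4 + 4 = 10 = |G|. Linear characters come from the abelianisation; the 2-dimensional irreps have character r^k -> 2*cos(2*pi*j*k/5), reflections -> 0.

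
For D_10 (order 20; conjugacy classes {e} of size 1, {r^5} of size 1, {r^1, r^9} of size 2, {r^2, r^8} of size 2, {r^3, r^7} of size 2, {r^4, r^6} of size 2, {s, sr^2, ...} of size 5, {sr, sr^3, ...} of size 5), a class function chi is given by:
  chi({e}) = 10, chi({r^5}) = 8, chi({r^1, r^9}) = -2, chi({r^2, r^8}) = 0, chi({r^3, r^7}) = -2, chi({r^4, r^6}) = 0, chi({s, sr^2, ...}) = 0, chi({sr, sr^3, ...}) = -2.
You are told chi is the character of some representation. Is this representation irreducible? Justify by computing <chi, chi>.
Not irreducible (reducible): <chi, chi> = 10 > 1.

Details: <chi, chi> = (1/|G|) sum_C |C| * |chi(C)|^2 = (1/20)[1*|10|^2 + 1*|8|^2 + 2*|-2|^2 + 2*|0|^2 + 2*|-2|^2 + 2*|0|^2 + 5*|0|^2 + 5*|-2|^2]
  = (1/20)[(100) + (64) + (8) + (0) + (8) + (0) + (0) + (20)] = 200/20 = 10.
A character is irreducible iff <chi, chi> = 1, so this representation is reducible.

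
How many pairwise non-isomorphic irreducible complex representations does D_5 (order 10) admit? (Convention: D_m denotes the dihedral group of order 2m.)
4

Working: The number of irreducible complex representations of a finite group equals its number of conjugacy classes. D_5 has 4 conjugacy classes ((n+3)/2 for n odd), so D_5 (order 10) has exactly 4 irreducible complex representations.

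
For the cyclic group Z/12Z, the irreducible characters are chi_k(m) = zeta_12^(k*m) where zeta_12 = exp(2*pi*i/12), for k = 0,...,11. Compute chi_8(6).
chi_8(6) = zeta_12^48 = 1

Justification: chi_8(6) = zeta_12^(8*6) = zeta_12^48. Since zeta_12^12 = 1, this equals zeta_12^0 = exp(2*pi*i*0/12) = 1.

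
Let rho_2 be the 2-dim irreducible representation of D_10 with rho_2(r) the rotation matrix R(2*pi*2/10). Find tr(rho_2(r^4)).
chi_{rho_2}(r^4) = 2*cos(2*pi*2*4/10) = -1/2 + sqrt(5)/2

rho_2(r^4) is rotation by angle 2*pi*2*4/10, whose trace is 2*cos(2*pi*2*4/10) = -1/2 + sqrt(5)/2.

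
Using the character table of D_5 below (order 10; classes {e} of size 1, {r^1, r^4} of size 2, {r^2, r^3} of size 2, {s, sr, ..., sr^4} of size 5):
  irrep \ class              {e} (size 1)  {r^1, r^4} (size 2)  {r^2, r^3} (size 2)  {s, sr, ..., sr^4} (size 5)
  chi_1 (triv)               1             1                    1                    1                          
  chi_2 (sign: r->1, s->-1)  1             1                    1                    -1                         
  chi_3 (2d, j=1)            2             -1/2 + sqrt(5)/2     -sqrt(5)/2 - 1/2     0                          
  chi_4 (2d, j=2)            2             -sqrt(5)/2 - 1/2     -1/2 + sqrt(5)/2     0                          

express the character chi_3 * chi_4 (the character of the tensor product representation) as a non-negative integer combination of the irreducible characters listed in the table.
chi_3 tensor chi_4 = chi_3 + chi_4 (all other irreducibles have multiplicity 0).

Details: The character of a tensor product is the pointwise product (chi_3 * chi_4)(C) = chi_3(C) * chi_4(C):
  {e}: (2)*(2), {r^1, r^4}: (-1/2 + sqrt(5)/2)*(-sqrt(5)/2 - 1/2), {r^2, r^3}: (-sqrt(5)/2 - 1/2)*(-1/2 + sqrt(5)/2), {s, sr, ..., sr^4}: (0)*(0)
so (chi_3 * chi_4) takes values
  {e} -> 4, {r^1, r^4} -> -1, {r^2, r^3} -> -1, {s, sr, ..., sr^4} -> 0.
Now take the inner product of this character with each irreducible chi from the table, <chi_3*chi_4, chi> = (1/10) sum_C |C| (chi_3*chi_4)(C) conj(chi(C)):
  <chi_3*chi_4, chi_1> = (1/10)[1*(4)*conj(1) + 2*(-1)*conj(1) + 2*(-1)*conj(1) + 5*(0)*conj(1)]
      = (1/10)[(4) + (-2) + (-2) + (0)] = 0/10 = 0
  <chi_3*chi_4, chi_2> = (1/10)[1*(4)*conj(1) + 2*(-1)*conj(1) + 2*(-1)*conj(1) + 5*(0)*conj(-1)]
      = (1/10)[(4) + (-2) + (-2) + (0)] = 0/10 = 0
  <chi_3*chi_4, chi_3> = (1/10)[1*(4)*conj(2) + 2*(-1)*conj(-1/2 + sqrt(5)/2) + 2*(-1)*conj(-sqrt(5)/2 - 1/2) + 5*(0)*conj(0)]
      = (1/10)[(8) + (1 - sqrt(5)) + (1 + sqrt(5)) + (0)] = 10/10 = 1
  <chi_3*chi_4, chi_4> = (1/10)[1*(4)*conj(2) + 2*(-1)*conj(-sqrt(5)/2 - 1/2) + 2*(-1)*conj(-1/2 + sqrt(5)/2) + 5*(0)*conj(0)]
      = (1/10)[(8) + (1 + sqrt(5)) + (1 - sqrt(5)) + (0)] = 10/10 = 1
Hence the multiplicities are chi_3: 1, chi_4: 1. Dimension check: dim(chi_3)*dim(chi_4) = 2*2 = 4 and sum (mult * dim) = 1*2 + 1*2 = 4.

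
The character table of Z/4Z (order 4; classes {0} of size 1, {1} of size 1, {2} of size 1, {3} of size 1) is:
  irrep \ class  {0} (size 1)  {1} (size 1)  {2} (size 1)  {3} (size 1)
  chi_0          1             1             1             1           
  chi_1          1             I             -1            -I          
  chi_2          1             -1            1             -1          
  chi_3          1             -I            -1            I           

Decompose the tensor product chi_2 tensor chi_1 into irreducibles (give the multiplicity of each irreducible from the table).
chi_2 tensor chi_1 = chi_3 (all other irreducibles have multiplicity 0).

Argument: The character of a tensor product is the pointwise product (chi_2 * chi_1)(C) = chi_2(C) * chi_1(C):
  {0}: (1)*(1), {1}: (-1)*(I), {2}: (1)*(-1), {3}: (-1)*(-I)
so (chi_2 * chi_1) takes values
  {0} -> 1, {1} -> -I, {2} -> -1, {3} -> I.
Now take the inner product of this character with each irreducible chi from the table, <chi_2*chi_1, chi> = (1/4) sum_C |C| (chi_2*chi_1)(C) conj(chi(C)):
  <chi_2*chi_1, chi_0> = (1/4)[1*(1)*conj(1) + 1*(-I)*conj(1) + 1*(-1)*conj(1) + 1*(I)*conj(1)]
      = (1/4)[(1) + (-I) + (-1) + (I)] = 0/4 = 0
  <chi_2*chi_1, chi_1> = (1/4)[1*(1)*conj(1) + 1*(-I)*conj(I) + 1*(-1)*conj(-1) + 1*(I)*conj(-I)]
      = (1/4)[(1) + (-1) + (1) + (-1)] = 0/4 = 0
  <chi_2*chi_1, chi_2> = (1/4)[1*(1)*conj(1) + 1*(-I)*conj(-1) + 1*(-1)*conj(1) + 1*(I)*conj(-1)]
      = (1/4)[(1) + (I) + (-1) + (-I)] = 0/4 = 0
  <chi_2*chi_1, chi_3> = (1/4)[1*(1)*conj(1) + 1*(-I)*conj(-I) + 1*(-1)*conj(-1) + 1*(I)*conj(I)]
      = (1/4)[(1) + (1) + (1) + (1)] = 4/4 = 1
(Exp terms are combined using exp(i*s)*conj(exp(i*t)) = exp(i*(s-t)), and sums of them are collapsed using the identity that for every m > 1 the m distinct m-th roots of unity sum to 0, e.g. 1 + exp(2*I*pi/3) + exp(-2*I*pi/3) = 0.)
Hence the multiplicities are chi_3: 1. Dimension check: dim(chi_2)*dim(chi_1) = 1*1 = 1 and sum (mult * dim) = 1*1 = 1.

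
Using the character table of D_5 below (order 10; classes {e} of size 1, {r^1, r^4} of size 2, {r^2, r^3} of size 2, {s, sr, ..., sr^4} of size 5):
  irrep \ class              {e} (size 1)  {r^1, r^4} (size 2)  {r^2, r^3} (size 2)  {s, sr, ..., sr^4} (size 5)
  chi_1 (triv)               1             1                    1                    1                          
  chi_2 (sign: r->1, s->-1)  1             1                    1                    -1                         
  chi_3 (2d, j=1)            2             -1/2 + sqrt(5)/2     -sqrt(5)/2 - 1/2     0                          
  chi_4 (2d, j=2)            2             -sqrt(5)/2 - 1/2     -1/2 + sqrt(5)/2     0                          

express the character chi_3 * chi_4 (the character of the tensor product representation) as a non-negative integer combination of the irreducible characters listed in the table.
chi_3 tensor chi_4 = chi_3 + chi_4 (all other irreducibles have multiplicity 0).

Solution. The character of a tensor product is the pointwise product (chi_3 * chi_4)(C) = chi_3(C) * chi_4(C):
  {e}: (2)*(2), {r^1, r^4}: (-1/2 + sqrt(5)/2)*(-sqrt(5)/2 - 1/2), {r^2, r^3}: (-sqrt(5)/2 - 1/2)*(-1/2 + sqrt(5)/2), {s, sr, ..., sr^4}: (0)*(0)
so (chi_3 * chi_4) takes values
  {e} -> 4, {r^1, r^4} -> -1, {r^2, r^3} -> -1, {s, sr, ..., sr^4} -> 0.
Now take the inner product of this character with each irreducible chi from the table, <chi_3*chi_4, chi> = (1/10) sum_C |C| (chi_3*chi_4)(C) conj(chi(C)):
  <chi_3*chi_4, chi_1> = (1/10)[1*(4)*conj(1) + 2*(-1)*conj(1) + 2*(-1)*conj(1) + 5*(0)*conj(1)]
      = (1/10)[(4) + (-2) + (-2) + (0)] = 0/10 = 0
  <chi_3*chi_4, chi_2> = (1/10)[1*(4)*conj(1) + 2*(-1)*conj(1) + 2*(-1)*conj(1) + 5*(0)*conj(-1)]
      = (1/10)[(4) + (-2) + (-2) + (0)] = 0/10 = 0
  <chi_3*chi_4, chi_3> = (1/10)[1*(4)*conj(2) + 2*(-1)*conj(-1/2 + sqrt(5)/2) + 2*(-1)*conj(-sqrt(5)/2 - 1/2) + 5*(0)*conj(0)]
      = (1/10)[(8) + (1 - sqrt(5)) + (1 + sqrt(5)) + (0)] = 10/10 = 1
  <chi_3*chi_4, chi_4> = (1/10)[1*(4)*conj(2) + 2*(-1)*conj(-sqrt(5)/2 - 1/2) + 2*(-1)*conj(-1/2 + sqrt(5)/2) + 5*(0)*conj(0)]
      = (1/10)[(8) + (1 + sqrt(5)) + (1 - sqrt(5)) + (0)] = 10/10 = 1
Hence the multiplicities are chi_3: 1, chi_4: 1. Dimension check: dim(chi_3)*dim(chi_4) = 2*2 = 4 and sum (mult * dim) = 1*2 + 1*2 = 4.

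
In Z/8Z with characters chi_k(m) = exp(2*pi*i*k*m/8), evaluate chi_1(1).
chi_1(1) = zeta_8^1 = exp(I*pi/4)

chi_1(1) = zeta_8^(1*1) = zeta_8^1. Since zeta_8^8 = 1, this equals zeta_8^1 = exp(2*pi*i*1/8) = exp(I*pi/4).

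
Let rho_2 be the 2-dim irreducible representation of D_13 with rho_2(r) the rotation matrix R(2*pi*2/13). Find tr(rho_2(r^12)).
chi_{rho_2}(r^12) = 2*cos(2*pi*2*12/13) = 2*cos(4*pi/13)

Working: rho_2(r^12) is rotation by angle 2*pi*2*12/13, whose trace is 2*cos(2*pi*2*12/13) = 2*cos(4*pi/13).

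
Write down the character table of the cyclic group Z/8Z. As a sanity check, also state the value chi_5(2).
Character table of Z/8Z (irreps indexed chi_0,...,chi_7 with chi_k(m) = zeta_8^(k*m), zeta_8 = exp(2*pi*i/8)):
  irrep \ class  {0} (size 1)  {1} (size 1)    {2} (size 1)  {3} (size 1)    {4} (size 1)  {5} (size 1)    {6} (size 1)  {7} (size 1)  
  chi_0          1             1               1             1               1             1               1             1             
  chi_1          1             exp(I*pi/4)     I             exp(3*I*pi/4)   -1            exp(-3*I*pi/4)  -I            exp(-I*pi/4)  
  chi_2          1             I               -1            -I              1             I               -1            -I            
  chi_3          1             exp(3*I*pi/4)   -I            exp(I*pi/4)     -1            exp(-I*pi/4)    I             exp(-3*I*pi/4)
  chi_4          1             -1              1             -1              1             -1              1             -1            
  chi_5          1             exp(-3*I*pi/4)  I             exp(-I*pi/4)    -1            exp(I*pi/4)     -I            exp(3*I*pi/4) 
  chi_6          1             -I              -1            I               1             -I              -1            I             
  chi_7          1             exp(-I*pi/4)    -I            exp(-3*I*pi/4)  -1            exp(3*I*pi/4)   I             exp(I*pi/4)   

Spot check: chi_5(2) = zeta_8^(5*2) = zeta_8^10 = I.

Reasoning: Z/8Z is abelian, so all 8 irreducible complex representations are 1-dimensional. They are given by chi_k(m) = zeta_8^(k*m) for k = 0,...,7. Row orthogonality: sum_m chi_k(m) conj(chi_l(m)) = 8 * [k = l].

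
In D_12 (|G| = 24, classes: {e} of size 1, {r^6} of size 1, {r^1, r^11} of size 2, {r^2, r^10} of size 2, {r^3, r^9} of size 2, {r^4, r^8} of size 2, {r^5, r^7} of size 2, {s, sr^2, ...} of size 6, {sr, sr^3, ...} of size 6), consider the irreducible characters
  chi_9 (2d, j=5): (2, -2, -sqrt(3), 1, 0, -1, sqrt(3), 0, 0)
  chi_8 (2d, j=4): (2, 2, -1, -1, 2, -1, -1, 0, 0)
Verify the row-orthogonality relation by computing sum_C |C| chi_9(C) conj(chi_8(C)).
Sum = 0; so <chi_9, chi_8> = 0 (distinct irreducibles are orthogonal).

Proof sketch: Compute term by term over conjugacy classes (|C| * chi_9(C) * conj(chi_8(C))):
  1*(2)*conj(2) + 1*(-2)*conj(2) + 2*(-sqrt(3))*conj(-1) + 2*(1)*conj(-1) + 2*(0)*conj(2) + 2*(-1)*conj(-1) + 2*(sqrt(3))*conj(-1) + 6*(0)*conj(0) + 6*(0)*conj(0)
  = (4) + (-4) + (2*sqrt(3)) + (-2) + (0) + (2) + (-2*sqrt(3)) + (0) + (0)
  = 0.
Dividing by |G| = 24 gives 0/24 = 0, matching the row-orthogonality relation <chi_9, chi_8> = [chi_9 = chi_8].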